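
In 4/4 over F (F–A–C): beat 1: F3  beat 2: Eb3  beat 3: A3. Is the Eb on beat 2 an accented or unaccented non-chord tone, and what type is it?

Unaccented escape tone.

The harmony at that moment is F major triad (F, A, C); Eb3 is not a chord tone.
It is approached by step down from F3 and left by leap up to A3.
Step in, leap out — an escape tone.
It falls on a weak beat, so it is unaccented.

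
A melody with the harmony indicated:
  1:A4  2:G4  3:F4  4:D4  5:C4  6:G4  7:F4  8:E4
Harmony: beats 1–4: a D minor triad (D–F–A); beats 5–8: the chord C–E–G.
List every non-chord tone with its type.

G4 (beat 2) — passing tone; F4 (beat 7) — passing tone.

The harmony at that moment is D minor triad (D, F, A); G4 is not a chord tone.
It is approached by step down from A4 and left by step down to F4.
Step in, step out in the same direction — a passing tone.
The harmony at that moment is C major triad (C, E, G); F4 is not a chord tone.
It is approached by step down from G4 and left by step down to E4.
Step in, step out in the same direction — a passing tone.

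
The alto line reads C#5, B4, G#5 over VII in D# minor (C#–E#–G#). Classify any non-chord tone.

B4 is an escape tone.

The harmony at that moment is C# major triad (C#, E#, G#); B4 is not a chord tone.
It is approached by step down from C#5 and left by leap up to G#5.
Step in, leap out — an escape tone.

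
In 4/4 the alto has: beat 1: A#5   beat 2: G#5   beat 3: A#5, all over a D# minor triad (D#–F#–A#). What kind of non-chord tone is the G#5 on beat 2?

The harmony at that moment is D# minor triad (D#, F#, A#); G#5 is not a chord tone.
It is approached by step down from A#5 and left by step up to A#5.
Step away and step back to the same note — a neighbor tone (lower neighbor).

Lower neighbor tone.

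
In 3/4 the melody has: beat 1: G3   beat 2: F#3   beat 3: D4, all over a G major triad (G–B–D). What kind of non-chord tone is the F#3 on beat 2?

Escape tone.

The harmony at that moment is G major triad (G, B, D); F#3 is not a chord tone.
It is approached by step down from G3 and left by leap up to D4.
Step in, leap out, on a weak beat — an escape tone.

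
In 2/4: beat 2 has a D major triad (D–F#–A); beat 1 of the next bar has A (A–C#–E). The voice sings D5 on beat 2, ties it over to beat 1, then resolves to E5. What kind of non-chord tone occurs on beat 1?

Retardation.

The harmony at that moment is A major triad (A, C#, E); D5 is not a chord tone.
It is held over (the same pitch as the preceding D5) and left by step up to E5.
Held over from the previous chord and resolving up by step — a retardation.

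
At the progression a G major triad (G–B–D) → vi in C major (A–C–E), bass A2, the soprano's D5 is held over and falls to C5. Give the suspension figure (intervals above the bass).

At the second chord the bass is A2. The suspended D5 lies a fourth above the bass; after resolving down by step to C5, the interval above the bass becomes a third.
Suspension figures are named by those two intervals: 4–3.

4–3 suspension.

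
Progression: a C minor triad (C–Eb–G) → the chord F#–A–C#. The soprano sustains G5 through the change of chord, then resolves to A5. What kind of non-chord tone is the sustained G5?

The harmony at that moment is F# minor triad (F#, A, C#); G5 is not a chord tone.
It is held over (the same pitch as the preceding G5) and left by step up to A5.
Held over from the previous chord and resolving up by step — a retardation.

G5 is a retardation.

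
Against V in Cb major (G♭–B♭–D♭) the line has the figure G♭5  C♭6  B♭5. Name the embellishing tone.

C♭6 is an appoggiatura.

The harmony at that moment is G♭ major triad (G♭, B♭, D♭); C♭6 is not a chord tone.
It is approached by leap up from G♭5 and left by step down to B♭5.
Leap in, step out — an appoggiatura.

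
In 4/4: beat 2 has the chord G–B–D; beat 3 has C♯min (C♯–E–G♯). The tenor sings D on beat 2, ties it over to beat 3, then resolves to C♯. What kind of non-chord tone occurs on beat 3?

Suspension.

The harmony at that moment is C♯ minor triad (C♯, E, G♯); D is not a chord tone.
It is held over (the same pitch as the preceding D) and left by step down to C♯.
Held over from the previous chord and resolving down by step — a suspension.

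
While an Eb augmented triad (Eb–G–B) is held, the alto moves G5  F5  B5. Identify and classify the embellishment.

F5 is an escape tone.

The harmony at that moment is Eb augmented triad (Eb, G, B); F5 is not a chord tone.
It is approached by step down from G5 and left by leap up to B5.
Step in, leap out — an escape tone.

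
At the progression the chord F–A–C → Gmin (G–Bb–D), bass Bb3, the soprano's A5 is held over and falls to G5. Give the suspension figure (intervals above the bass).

At the second chord the bass is Bb3. The suspended A5 lies a seventh above the bass; after resolving down by step to G5, the interval above the bass becomes a sixth.
Suspension figures are named by those two intervals: 7–6.

7–6 suspension.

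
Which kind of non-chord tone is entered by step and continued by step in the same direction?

Passing tone.

Approach: by step. Departure: by step, continuing in the same direction.
Stepwise on both sides with no change of direction means the note fills in the space between two different chord tones — a passing tone. (Had it turned back to its starting note it would be a neighbor tone instead.)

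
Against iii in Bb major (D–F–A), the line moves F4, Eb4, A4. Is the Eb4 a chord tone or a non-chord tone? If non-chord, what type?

The harmony at that moment is D minor triad (D, F, A); Eb4 is not a chord tone.
It is approached by step down from F4 and left by leap up to A4.
Step in, leap out — an escape tone.

Non-chord tone — an escape tone.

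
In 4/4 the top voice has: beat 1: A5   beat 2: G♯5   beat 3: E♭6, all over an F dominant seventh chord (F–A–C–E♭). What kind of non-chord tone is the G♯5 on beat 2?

The harmony at that moment is F dominant seventh chord (F, A, C, E♭); G♯5 is not a chord tone.
It is approached by step down from A5 and left by leap up to E♭6.
Step in, leap out, on a weak beat — an escape tone.

Escape tone.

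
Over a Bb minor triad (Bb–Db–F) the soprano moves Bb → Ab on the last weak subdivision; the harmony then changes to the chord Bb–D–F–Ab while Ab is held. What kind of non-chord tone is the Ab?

Ab is an anticipation.

The harmony at that moment is Bb minor triad (Bb, Db, F); Ab is not a chord tone.
It is approached by step down from Bb and then sustained as the same pitch into the next harmony.
Arriving early and becoming a chord tone when the harmony changes — an anticipation.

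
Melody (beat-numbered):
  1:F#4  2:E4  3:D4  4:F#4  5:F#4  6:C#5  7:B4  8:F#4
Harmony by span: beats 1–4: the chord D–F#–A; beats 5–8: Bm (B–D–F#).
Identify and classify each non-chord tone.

The harmony at that moment is D major triad (D, F#, A); E4 is not a chord tone.
It is approached by step down from F#4 and left by step down to D4.
Step in, step out in the same direction — a passing tone.
The harmony at that moment is B minor triad (B, D, F#); C#5 is not a chord tone.
It is approached by leap up from F#4 and left by step down to B4.
Leap in, step out — an appoggiatura.

E4 (beat 2) — passing tone; C#5 (beat 6) — appoggiatura.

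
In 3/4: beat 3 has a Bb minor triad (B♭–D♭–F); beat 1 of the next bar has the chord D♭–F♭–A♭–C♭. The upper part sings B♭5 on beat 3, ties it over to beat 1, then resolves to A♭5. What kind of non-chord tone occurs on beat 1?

Suspension.

The harmony at that moment is D♭ minor seventh chord (D♭, F♭, A♭, C♭); B♭5 is not a chord tone.
It is held over (the same pitch as the preceding B♭5) and left by step down to A♭5.
Held over from the previous chord and resolving down by step — a suspension.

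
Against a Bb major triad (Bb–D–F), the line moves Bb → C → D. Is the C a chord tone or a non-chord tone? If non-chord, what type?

Non-chord tone — a passing tone.

The harmony at that moment is Bb major triad (Bb, D, F); C is not a chord tone.
It is approached by step up from Bb and left by step up to D.
Step in, step out in the same direction — a passing tone.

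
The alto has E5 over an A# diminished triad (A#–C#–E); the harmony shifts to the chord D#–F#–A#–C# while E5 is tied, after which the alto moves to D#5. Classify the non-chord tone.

The harmony at that moment is D# minor seventh chord (D#, F#, A#, C#); E5 is not a chord tone.
It is held over (the same pitch as the preceding E5) and left by step down to D#5.
Held over from the previous chord and resolving down by step — a suspension.

E5 is a suspension.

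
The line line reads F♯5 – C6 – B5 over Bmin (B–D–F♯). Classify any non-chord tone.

The harmony at that moment is B minor triad (B, D, F♯); C6 is not a chord tone.
It is approached by leap up from F♯5 and left by step down to B5.
Leap in, step out — an appoggiatura.

C6 is an appoggiatura.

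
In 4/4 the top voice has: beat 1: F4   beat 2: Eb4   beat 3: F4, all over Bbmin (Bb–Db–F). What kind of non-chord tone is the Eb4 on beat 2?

The harmony at that moment is Bb minor triad (Bb, Db, F); Eb4 is not a chord tone.
It is approached by step down from F4 and left by step up to F4.
Step away and step back to the same note — a neighbor tone (lower neighbor).

Lower neighbor tone.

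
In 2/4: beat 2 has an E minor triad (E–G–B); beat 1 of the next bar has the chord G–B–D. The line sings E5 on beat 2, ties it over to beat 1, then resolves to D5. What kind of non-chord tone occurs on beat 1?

The harmony at that moment is G major triad (G, B, D); E5 is not a chord tone.
It is held over (the same pitch as the preceding E5) and left by step down to D5.
Held over from the previous chord and resolving down by step — a suspension.

Suspension.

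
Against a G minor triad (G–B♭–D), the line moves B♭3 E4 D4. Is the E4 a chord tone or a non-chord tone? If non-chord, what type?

Non-chord tone — an appoggiatura.

The harmony at that moment is G minor triad (G, B♭, D); E4 is not a chord tone.
It is approached by leap up from B♭3 and left by step down to D4.
Leap in, step out — an appoggiatura.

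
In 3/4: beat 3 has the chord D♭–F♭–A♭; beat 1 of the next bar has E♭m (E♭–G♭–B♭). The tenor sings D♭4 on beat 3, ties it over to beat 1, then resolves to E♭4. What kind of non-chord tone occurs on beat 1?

Retardation.

The harmony at that moment is E♭ minor triad (E♭, G♭, B♭); D♭4 is not a chord tone.
It is held over (the same pitch as the preceding D♭4) and left by step up to E♭4.
Held over from the previous chord and resolving up by step — a retardation.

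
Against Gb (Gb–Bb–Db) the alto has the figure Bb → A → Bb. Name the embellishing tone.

A is a neighbor tone.

The harmony at that moment is Gb major triad (Gb, Bb, Db); A is not a chord tone.
It is approached by step down from Bb and left by step up to Bb.
Step away and step back to the same note — a neighbor tone (lower neighbor).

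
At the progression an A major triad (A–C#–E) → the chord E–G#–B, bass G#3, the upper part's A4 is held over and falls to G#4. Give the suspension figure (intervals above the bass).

9–8 suspension.

At the second chord the bass is G#3. The suspended A4 lies a ninth above the bass; after resolving down by step to G#4, the interval above the bass becomes an octave.
Suspension figures are named by those two intervals: 9–8.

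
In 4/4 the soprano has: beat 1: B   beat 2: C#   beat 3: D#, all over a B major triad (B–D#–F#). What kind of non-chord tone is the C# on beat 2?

Passing tone.

The harmony at that moment is B major triad (B, D#, F#); C# is not a chord tone.
It is approached by step up from B and left by step up to D#.
Step in, step out in the same direction — a passing tone.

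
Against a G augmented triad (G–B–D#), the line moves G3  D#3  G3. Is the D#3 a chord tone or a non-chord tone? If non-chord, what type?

G augmented triad contains G, B, D#; D# is the fifth, so it is a chord tone.

Chord tone (the fifth of G augmented triad).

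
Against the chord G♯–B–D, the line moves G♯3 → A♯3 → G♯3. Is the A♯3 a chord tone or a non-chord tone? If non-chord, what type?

The harmony at that moment is G♯ diminished triad (G♯, B, D); A♯3 is not a chord tone.
It is approached by step up from G♯3 and left by step down to G♯3.
Step away and step back to the same note — a neighbor tone (upper neighbor).

Non-chord tone — a neighbor tone.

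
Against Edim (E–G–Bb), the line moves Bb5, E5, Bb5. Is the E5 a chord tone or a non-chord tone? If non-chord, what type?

Chord tone (the root of E diminished triad).

E diminished triad contains E, G, Bb; E is the root, so it is a chord tone.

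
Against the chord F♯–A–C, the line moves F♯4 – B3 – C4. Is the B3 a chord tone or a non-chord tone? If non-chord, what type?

Non-chord tone — an appoggiatura.

The harmony at that moment is F♯ diminished triad (F♯, A, C); B3 is not a chord tone.
It is approached by leap down from F♯4 and left by step up to C4.
Leap in, step out — an appoggiatura.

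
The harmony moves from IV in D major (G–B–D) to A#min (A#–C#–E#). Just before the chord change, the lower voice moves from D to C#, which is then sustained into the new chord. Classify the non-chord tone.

The harmony at that moment is G major triad (G, B, D); C# is not a chord tone.
It is approached by step down from D and then sustained as the same pitch into the next harmony.
Arriving early and becoming a chord tone when the harmony changes — an anticipation.

C# is an anticipation.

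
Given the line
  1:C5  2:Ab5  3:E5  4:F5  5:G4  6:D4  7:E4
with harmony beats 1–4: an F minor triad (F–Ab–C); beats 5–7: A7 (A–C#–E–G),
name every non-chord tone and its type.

E5 (beat 3) — appoggiatura; D4 (beat 6) — appoggiatura.

The harmony at that moment is F minor triad (F, Ab, C); E5 is not a chord tone.
It is approached by leap down from Ab5 and left by step up to F5.
Leap in, step out — an appoggiatura.
The harmony at that moment is A dominant seventh chord (A, C#, E, G); D4 is not a chord tone.
It is approached by leap down from G4 and left by step up to E4.
Leap in, step out — an appoggiatura.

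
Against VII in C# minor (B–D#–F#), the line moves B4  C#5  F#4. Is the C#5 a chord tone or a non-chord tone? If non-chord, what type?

Non-chord tone — an escape tone.

The harmony at that moment is B major triad (B, D#, F#); C#5 is not a chord tone.
It is approached by step up from B4 and left by leap down to F#4.
Step in, leap out — an escape tone.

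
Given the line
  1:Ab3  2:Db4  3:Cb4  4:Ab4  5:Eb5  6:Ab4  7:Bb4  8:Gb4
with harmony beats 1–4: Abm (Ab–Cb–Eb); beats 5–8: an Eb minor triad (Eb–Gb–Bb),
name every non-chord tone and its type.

Db4 (beat 2) — appoggiatura; Ab4 (beat 6) — appoggiatura.

The harmony at that moment is Ab minor triad (Ab, Cb, Eb); Db4 is not a chord tone.
It is approached by leap up from Ab3 and left by step down to Cb4.
Leap in, step out — an appoggiatura.
The harmony at that moment is Eb minor triad (Eb, Gb, Bb); Ab4 is not a chord tone.
It is approached by leap down from Eb5 and left by step up to Bb4.
Leap in, step out — an appoggiatura.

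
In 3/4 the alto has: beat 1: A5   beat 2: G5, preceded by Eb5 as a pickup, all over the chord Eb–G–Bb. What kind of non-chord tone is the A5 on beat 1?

Appoggiatura.

The harmony at that moment is Eb major triad (Eb, G, Bb); A5 is not a chord tone.
It is approached by leap up from Eb5 and left by step down to G5.
Leap in, step out, metrically accented — an appoggiatura.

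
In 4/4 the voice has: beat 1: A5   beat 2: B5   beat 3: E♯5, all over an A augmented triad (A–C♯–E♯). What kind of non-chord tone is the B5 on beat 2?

Escape tone.

The harmony at that moment is A augmented triad (A, C♯, E♯); B5 is not a chord tone.
It is approached by step up from A5 and left by leap down to E♯5.
Step in, leap out, on a weak beat — an escape tone.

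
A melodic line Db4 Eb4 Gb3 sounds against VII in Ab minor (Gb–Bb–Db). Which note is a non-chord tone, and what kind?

Eb4 is an escape tone.

The harmony at that moment is Gb major triad (Gb, Bb, Db); Eb4 is not a chord tone.
It is approached by step up from Db4 and left by leap down to Gb3.
Step in, leap out — an escape tone.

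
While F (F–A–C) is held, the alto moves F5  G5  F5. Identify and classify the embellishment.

G5 is a neighbor tone.

The harmony at that moment is F major triad (F, A, C); G5 is not a chord tone.
It is approached by step up from F5 and left by step down to F5.
Step away and step back to the same note — a neighbor tone (upper neighbor).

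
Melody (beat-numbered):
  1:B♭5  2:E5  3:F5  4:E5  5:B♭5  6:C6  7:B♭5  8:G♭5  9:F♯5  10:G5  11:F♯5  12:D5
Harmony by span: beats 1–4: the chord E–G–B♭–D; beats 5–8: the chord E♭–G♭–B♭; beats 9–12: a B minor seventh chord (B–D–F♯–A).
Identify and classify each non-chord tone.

F5 (beat 3) — neighbor tone; C6 (beat 6) — neighbor tone; G5 (beat 10) — neighbor tone.

The harmony at that moment is E half-diminished seventh chord (E, G, B♭, D); F5 is not a chord tone.
It is approached by step up from E5 and left by step down to E5.
Step away and step back to the same note — a neighbor tone (upper neighbor).
The harmony at that moment is E♭ minor triad (E♭, G♭, B♭); C6 is not a chord tone.
It is approached by step up from B♭5 and left by step down to B♭5.
Step away and step back to the same note — a neighbor tone (upper neighbor).
The harmony at that moment is B minor seventh chord (B, D, F♯, A); G5 is not a chord tone.
It is approached by step up from F♯5 and left by step down to F♯5.
Step away and step back to the same note — a neighbor tone (upper neighbor).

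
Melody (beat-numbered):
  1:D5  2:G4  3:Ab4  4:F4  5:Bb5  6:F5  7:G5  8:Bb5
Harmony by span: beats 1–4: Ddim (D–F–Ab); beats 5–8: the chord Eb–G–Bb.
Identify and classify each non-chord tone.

G4 (beat 2) — appoggiatura; F5 (beat 6) — appoggiatura.

The harmony at that moment is D diminished triad (D, F, Ab); G4 is not a chord tone.
It is approached by leap down from D5 and left by step up to Ab4.
Leap in, step out — an appoggiatura.
The harmony at that moment is Eb major triad (Eb, G, Bb); F5 is not a chord tone.
It is approached by leap down from Bb5 and left by step up to G5.
Leap in, step out — an appoggiatura.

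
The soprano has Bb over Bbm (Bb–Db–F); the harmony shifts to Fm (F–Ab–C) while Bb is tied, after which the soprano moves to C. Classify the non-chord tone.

The harmony at that moment is F minor triad (F, Ab, C); Bb is not a chord tone.
It is held over (the same pitch as the preceding Bb) and left by step up to C.
Held over from the previous chord and resolving up by step — a retardation.

Bb is a retardation.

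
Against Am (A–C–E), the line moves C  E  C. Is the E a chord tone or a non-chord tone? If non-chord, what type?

Chord tone (the fifth of A minor triad).

A minor triad contains A, C, E; E is the fifth, so it is a chord tone.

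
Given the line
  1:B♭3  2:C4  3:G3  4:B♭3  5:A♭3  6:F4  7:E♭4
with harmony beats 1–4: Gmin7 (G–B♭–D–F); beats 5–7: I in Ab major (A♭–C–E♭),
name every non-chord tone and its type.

The harmony at that moment is G minor seventh chord (G, B♭, D, F); C4 is not a chord tone.
It is approached by step up from B♭3 and left by leap down to G3.
Step in, leap out — an escape tone.
The harmony at that moment is A♭ major triad (A♭, C, E♭); F4 is not a chord tone.
It is approached by leap up from A♭3 and left by step down to E♭4.
Leap in, step out — an appoggiatura.

C4 (beat 2) — escape tone; F4 (beat 6) — appoggiatura.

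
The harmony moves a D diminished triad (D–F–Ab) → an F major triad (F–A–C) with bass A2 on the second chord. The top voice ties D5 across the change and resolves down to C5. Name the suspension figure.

At the second chord the bass is A2. The suspended D5 lies a fourth above the bass; after resolving down by step to C5, the interval above the bass becomes a third.
Suspension figures are named by those two intervals: 4–3.

4–3 suspension.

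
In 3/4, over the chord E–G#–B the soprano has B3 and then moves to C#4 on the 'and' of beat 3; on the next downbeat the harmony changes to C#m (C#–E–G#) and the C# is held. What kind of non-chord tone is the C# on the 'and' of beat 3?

The harmony at that moment is E major triad (E, G#, B); C#4 is not a chord tone.
It is approached by step up from B3 and then sustained as the same pitch into the next harmony.
Arriving early and becoming a chord tone when the harmony changes — an anticipation.

Anticipation.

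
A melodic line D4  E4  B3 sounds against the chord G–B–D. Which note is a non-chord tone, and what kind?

E4 is an escape tone.

The harmony at that moment is G major triad (G, B, D); E4 is not a chord tone.
It is approached by step up from D4 and left by leap down to B3.
Step in, leap out — an escape tone.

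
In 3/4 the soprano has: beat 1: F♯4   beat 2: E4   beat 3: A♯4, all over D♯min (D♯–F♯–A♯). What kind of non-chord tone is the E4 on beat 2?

The harmony at that moment is D♯ minor triad (D♯, F♯, A♯); E4 is not a chord tone.
It is approached by step down from F♯4 and left by leap up to A♯4.
Step in, leap out, on a weak beat — an escape tone.

Escape tone.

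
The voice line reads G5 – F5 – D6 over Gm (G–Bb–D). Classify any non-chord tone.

F5 is an escape tone.

The harmony at that moment is G minor triad (G, Bb, D); F5 is not a chord tone.
It is approached by step down from G5 and left by leap up to D6.
Step in, leap out — an escape tone.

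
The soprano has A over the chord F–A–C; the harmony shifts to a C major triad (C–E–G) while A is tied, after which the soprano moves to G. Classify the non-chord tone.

The harmony at that moment is C major triad (C, E, G); A is not a chord tone.
It is held over (the same pitch as the preceding A) and left by step down to G.
Held over from the previous chord and resolving down by step — a suspension.

A is a suspension.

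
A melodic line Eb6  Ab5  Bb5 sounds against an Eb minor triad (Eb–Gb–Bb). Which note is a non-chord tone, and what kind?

The harmony at that moment is Eb minor triad (Eb, Gb, Bb); Ab5 is not a chord tone.
It is approached by leap down from Eb6 and left by step up to Bb5.
Leap in, step out — an appoggiatura.

Ab5 is an appoggiatura.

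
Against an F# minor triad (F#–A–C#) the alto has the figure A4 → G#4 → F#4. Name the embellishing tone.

The harmony at that moment is F# minor triad (F#, A, C#); G#4 is not a chord tone.
It is approached by step down from A4 and left by step down to F#4.
Step in, step out in the same direction — a passing tone.

G#4 is a passing tone.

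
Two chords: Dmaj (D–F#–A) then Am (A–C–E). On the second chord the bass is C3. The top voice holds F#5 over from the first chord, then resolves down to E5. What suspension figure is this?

At the second chord the bass is C3. The suspended F#5 lies a fourth above the bass; after resolving down by step to E5, the interval above the bass becomes a third.
Suspension figures are named by those two intervals: 4–3.

4–3 suspension.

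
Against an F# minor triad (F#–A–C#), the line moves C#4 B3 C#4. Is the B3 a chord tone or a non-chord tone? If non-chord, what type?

Non-chord tone — a neighbor tone.

The harmony at that moment is F# minor triad (F#, A, C#); B3 is not a chord tone.
It is approached by step down from C#4 and left by step up to C#4.
Step away and step back to the same note — a neighbor tone (lower neighbor).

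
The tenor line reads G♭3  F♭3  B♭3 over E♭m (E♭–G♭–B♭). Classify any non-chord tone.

The harmony at that moment is E♭ minor triad (E♭, G♭, B♭); F♭3 is not a chord tone.
It is approached by step down from G♭3 and left by leap up to B♭3.
Step in, leap out — an escape tone.

F♭3 is an escape tone.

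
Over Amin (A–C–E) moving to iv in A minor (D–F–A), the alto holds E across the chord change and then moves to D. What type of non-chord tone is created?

E is a suspension.

The harmony at that moment is D minor triad (D, F, A); E is not a chord tone.
It is held over (the same pitch as the preceding E) and left by step down to D.
Held over from the previous chord and resolving down by step — a suspension.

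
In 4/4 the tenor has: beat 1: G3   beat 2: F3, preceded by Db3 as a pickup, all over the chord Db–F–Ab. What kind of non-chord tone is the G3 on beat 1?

Appoggiatura.

The harmony at that moment is Db major triad (Db, F, Ab); G3 is not a chord tone.
It is approached by leap up from Db3 and left by step down to F3.
Leap in, step out, metrically accented — an appoggiatura.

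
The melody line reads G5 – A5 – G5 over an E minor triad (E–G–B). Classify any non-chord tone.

The harmony at that moment is E minor triad (E, G, B); A5 is not a chord tone.
It is approached by step up from G5 and left by step down to G5.
Step away and step back to the same note — a neighbor tone (upper neighbor).

A5 is a neighbor tone.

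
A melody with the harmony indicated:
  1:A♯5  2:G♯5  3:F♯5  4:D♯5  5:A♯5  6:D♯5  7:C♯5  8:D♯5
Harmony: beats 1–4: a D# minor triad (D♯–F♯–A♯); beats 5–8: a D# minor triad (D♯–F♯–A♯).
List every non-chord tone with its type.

The harmony at that moment is D♯ minor triad (D♯, F♯, A♯); G♯5 is not a chord tone.
It is approached by step down from A♯5 and left by step down to F♯5.
Step in, step out in the same direction — a passing tone.
The harmony at that moment is D♯ minor triad (D♯, F♯, A♯); C♯5 is not a chord tone.
It is approached by step down from D♯5 and left by step up to D♯5.
Step away and step back to the same note — a neighbor tone (lower neighbor).

G♯5 (beat 2) — passing tone; C♯5 (beat 7) — neighbor tone.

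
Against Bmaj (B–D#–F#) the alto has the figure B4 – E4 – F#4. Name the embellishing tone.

The harmony at that moment is B major triad (B, D#, F#); E4 is not a chord tone.
It is approached by leap down from B4 and left by step up to F#4.
Leap in, step out — an appoggiatura.

E4 is an appoggiatura.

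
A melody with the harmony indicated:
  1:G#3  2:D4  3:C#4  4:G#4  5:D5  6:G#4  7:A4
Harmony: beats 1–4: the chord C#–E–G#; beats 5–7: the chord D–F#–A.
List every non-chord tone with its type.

D4 (beat 2) — appoggiatura; G#4 (beat 6) — appoggiatura.

The harmony at that moment is C# minor triad (C#, E, G#); D4 is not a chord tone.
It is approached by leap up from G#3 and left by step down to C#4.
Leap in, step out — an appoggiatura.
The harmony at that moment is D major triad (D, F#, A); G#4 is not a chord tone.
It is approached by leap down from D5 and left by step up to A4.
Leap in, step out — an appoggiatura.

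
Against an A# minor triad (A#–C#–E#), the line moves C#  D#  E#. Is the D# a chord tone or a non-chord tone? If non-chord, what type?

The harmony at that moment is A# minor triad (A#, C#, E#); D# is not a chord tone.
It is approached by step up from C# and left by step up to E#.
Step in, step out in the same direction — a passing tone.

Non-chord tone — a passing tone.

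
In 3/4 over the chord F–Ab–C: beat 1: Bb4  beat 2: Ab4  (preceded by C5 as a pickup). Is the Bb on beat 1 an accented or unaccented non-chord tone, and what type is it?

Accented passing tone.

The harmony at that moment is F minor triad (F, Ab, C); Bb4 is not a chord tone.
It is approached by step down from C5 and left by step down to Ab4.
Step in, step out in the same direction — a passing tone.
It falls on the downbeat, so it is accented.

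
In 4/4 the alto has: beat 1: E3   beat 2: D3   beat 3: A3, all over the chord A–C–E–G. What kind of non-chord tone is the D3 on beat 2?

Escape tone.

The harmony at that moment is A minor seventh chord (A, C, E, G); D3 is not a chord tone.
It is approached by step down from E3 and left by leap up to A3.
Step in, leap out, on a weak beat — an escape tone.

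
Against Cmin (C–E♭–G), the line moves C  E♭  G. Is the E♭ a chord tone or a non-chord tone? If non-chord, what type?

C minor triad contains C, E♭, G; E♭ is the third, so it is a chord tone.

Chord tone (the third of C minor triad).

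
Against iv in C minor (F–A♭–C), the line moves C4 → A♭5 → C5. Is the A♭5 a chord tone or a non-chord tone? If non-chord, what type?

Chord tone (the third of F minor triad).

F minor triad contains F, A♭, C; A♭ is the third, so it is a chord tone.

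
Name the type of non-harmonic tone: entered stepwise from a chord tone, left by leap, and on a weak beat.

Approach: by step. Departure: by leap. Metric position: weak.
Step in, leap out, from a weak position — an escape tone (échappée). (It is the mirror image of the appoggiatura, which leaps in and steps out on a strong beat.)

Escape tone.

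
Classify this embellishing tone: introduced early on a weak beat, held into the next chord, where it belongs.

Approach: ahead of the chord change (typically by step), so it is dissonant against the current harmony. Departure: none — the same pitch is restated or held and is a chord tone of the new harmony.
Dissonant first, consonant once the harmony catches up: the note simply arrives early — an anticipation. (The reverse timing, consonant first and dissonant after the change, would be a suspension or retardation.)

Anticipation.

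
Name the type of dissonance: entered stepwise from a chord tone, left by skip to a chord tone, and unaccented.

Approach: by step. Departure: by leap. Metric position: weak.
Step in, leap out, from a weak position — an escape tone (échappée). (It is the mirror image of the appoggiatura, which leaps in and steps out on a strong beat.)

Escape tone.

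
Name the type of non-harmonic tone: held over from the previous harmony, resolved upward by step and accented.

Retardation.

Approach: by preparation — the pitch is first a chord tone, then held (tied or repeated) while the harmony changes under it. Departure: up by step. Metric position: strong.
A prepared dissonance that resolves upward by step — a retardation. (The same figure resolving downward would be a suspension.)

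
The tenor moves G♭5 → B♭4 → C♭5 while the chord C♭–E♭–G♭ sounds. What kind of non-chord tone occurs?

B♭4 is an appoggiatura.

The harmony at that moment is C♭ major triad (C♭, E♭, G♭); B♭4 is not a chord tone.
It is approached by leap down from G♭5 and left by step up to C♭5.
Leap in, step out — an appoggiatura.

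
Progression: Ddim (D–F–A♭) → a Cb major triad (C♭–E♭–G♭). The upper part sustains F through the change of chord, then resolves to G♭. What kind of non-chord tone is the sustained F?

F is a retardation.

The harmony at that moment is C♭ major triad (C♭, E♭, G♭); F is not a chord tone.
It is held over (the same pitch as the preceding F) and left by step up to G♭.
Held over from the previous chord and resolving up by step — a retardation.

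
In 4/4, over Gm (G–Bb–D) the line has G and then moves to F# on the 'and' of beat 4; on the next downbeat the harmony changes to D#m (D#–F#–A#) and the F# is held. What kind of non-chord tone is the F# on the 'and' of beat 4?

The harmony at that moment is G minor triad (G, Bb, D); F# is not a chord tone.
It is approached by step down from G and then sustained as the same pitch into the next harmony.
Arriving early and becoming a chord tone when the harmony changes — an anticipation.

Anticipation.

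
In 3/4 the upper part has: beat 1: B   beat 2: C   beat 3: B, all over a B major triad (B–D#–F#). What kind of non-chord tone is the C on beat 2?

The harmony at that moment is B major triad (B, D#, F#); C is not a chord tone.
It is approached by step up from B and left by step down to B.
Step away and step back to the same note — a neighbor tone (upper neighbor).

Upper neighbor tone.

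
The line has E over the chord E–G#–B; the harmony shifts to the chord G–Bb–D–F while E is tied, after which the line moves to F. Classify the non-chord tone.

E is a retardation.

The harmony at that moment is G minor seventh chord (G, Bb, D, F); E is not a chord tone.
It is held over (the same pitch as the preceding E) and left by step up to F.
Held over from the previous chord and resolving up by step — a retardation.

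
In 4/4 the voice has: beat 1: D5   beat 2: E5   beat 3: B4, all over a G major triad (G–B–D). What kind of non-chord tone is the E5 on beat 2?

The harmony at that moment is G major triad (G, B, D); E5 is not a chord tone.
It is approached by step up from D5 and left by leap down to B4.
Step in, leap out, on a weak beat — an escape tone.

Escape tone.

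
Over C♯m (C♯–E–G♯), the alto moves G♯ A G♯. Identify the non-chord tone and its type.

A is a neighbor tone.

The harmony at that moment is C♯ minor triad (C♯, E, G♯); A is not a chord tone.
It is approached by step up from G♯ and left by step down to G♯.
Step away and step back to the same note — a neighbor tone (upper neighbor).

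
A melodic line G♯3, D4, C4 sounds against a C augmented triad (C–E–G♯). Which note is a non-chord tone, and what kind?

D4 is an appoggiatura.

The harmony at that moment is C augmented triad (C, E, G♯); D4 is not a chord tone.
It is approached by leap up from G♯3 and left by step down to C4.
Leap in, step out — an appoggiatura.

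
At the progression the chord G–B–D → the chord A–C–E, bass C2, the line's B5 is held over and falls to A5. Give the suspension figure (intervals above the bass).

7–6 suspension.

At the second chord the bass is C2. The suspended B5 lies a seventh above the bass; after resolving down by step to A5, the interval above the bass becomes a sixth.
Suspension figures are named by those two intervals: 7–6.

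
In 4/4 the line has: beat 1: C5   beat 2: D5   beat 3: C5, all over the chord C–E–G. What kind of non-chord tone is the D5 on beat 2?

Upper neighbor tone.

The harmony at that moment is C major triad (C, E, G); D5 is not a chord tone.
It is approached by step up from C5 and left by step down to C5.
Step away and step back to the same note — a neighbor tone (upper neighbor).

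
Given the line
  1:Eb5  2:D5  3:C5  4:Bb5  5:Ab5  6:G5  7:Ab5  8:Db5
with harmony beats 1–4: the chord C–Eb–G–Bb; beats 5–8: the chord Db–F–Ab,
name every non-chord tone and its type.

D5 (beat 2) — passing tone; G5 (beat 6) — neighbor tone.

The harmony at that moment is C minor seventh chord (C, Eb, G, Bb); D5 is not a chord tone.
It is approached by step down from Eb5 and left by step down to C5.
Step in, step out in the same direction — a passing tone.
The harmony at that moment is Db major triad (Db, F, Ab); G5 is not a chord tone.
It is approached by step down from Ab5 and left by step up to Ab5.
Step away and step back to the same note — a neighbor tone (lower neighbor).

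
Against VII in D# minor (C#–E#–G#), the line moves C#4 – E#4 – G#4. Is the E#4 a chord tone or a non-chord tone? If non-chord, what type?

C# major triad contains C#, E#, G#; E# is the third, so it is a chord tone.

Chord tone (the third of C# major triad).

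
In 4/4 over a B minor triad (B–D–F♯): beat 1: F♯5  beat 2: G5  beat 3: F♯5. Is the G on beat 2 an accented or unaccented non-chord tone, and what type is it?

Unaccented neighbor tone.

The harmony at that moment is B minor triad (B, D, F♯); G5 is not a chord tone.
It is approached by step up from F♯5 and left by step down to F♯5.
Step away and step back to the same note — a neighbor tone (upper neighbor).
It falls on a weak beat, so it is unaccented.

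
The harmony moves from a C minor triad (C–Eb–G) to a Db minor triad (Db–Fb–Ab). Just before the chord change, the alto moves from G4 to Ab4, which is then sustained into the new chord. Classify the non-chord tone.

The harmony at that moment is C minor triad (C, Eb, G); Ab4 is not a chord tone.
It is approached by step up from G4 and then sustained as the same pitch into the next harmony.
Arriving early and becoming a chord tone when the harmony changes — an anticipation.

Ab4 is an anticipation.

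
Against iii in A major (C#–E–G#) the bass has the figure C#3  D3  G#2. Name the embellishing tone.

D3 is an escape tone.

The harmony at that moment is C# minor triad (C#, E, G#); D3 is not a chord tone.
It is approached by step up from C#3 and left by leap down to G#2.
Step in, leap out — an escape tone.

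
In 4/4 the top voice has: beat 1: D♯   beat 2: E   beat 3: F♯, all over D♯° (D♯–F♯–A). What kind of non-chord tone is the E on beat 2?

The harmony at that moment is D♯ diminished triad (D♯, F♯, A); E is not a chord tone.
It is approached by step up from D♯ and left by step up to F♯.
Step in, step out in the same direction — a passing tone.

Passing tone.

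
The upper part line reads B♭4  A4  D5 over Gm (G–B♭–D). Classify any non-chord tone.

A4 is an escape tone.

The harmony at that moment is G minor triad (G, B♭, D); A4 is not a chord tone.
It is approached by step down from B♭4 and left by leap up to D5.
Step in, leap out — an escape tone.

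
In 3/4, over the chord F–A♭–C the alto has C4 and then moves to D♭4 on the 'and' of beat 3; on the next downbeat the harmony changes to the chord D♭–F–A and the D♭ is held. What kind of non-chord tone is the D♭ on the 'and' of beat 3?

Anticipation.

The harmony at that moment is F minor triad (F, A♭, C); D♭4 is not a chord tone.
It is approached by step up from C4 and then sustained as the same pitch into the next harmony.
Arriving early and becoming a chord tone when the harmony changes — an anticipation.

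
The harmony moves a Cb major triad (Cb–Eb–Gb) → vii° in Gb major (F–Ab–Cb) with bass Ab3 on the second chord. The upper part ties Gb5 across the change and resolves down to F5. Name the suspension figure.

At the second chord the bass is Ab3. The suspended Gb5 lies a seventh above the bass; after resolving down by step to F5, the interval above the bass becomes a sixth.
Suspension figures are named by those two intervals: 7–6.

7–6 suspension.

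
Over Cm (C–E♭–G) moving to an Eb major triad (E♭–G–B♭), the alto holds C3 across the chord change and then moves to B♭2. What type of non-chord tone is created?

The harmony at that moment is E♭ major triad (E♭, G, B♭); C3 is not a chord tone.
It is held over (the same pitch as the preceding C3) and left by step down to B♭2.
Held over from the previous chord and resolving down by step — a suspension.

C3 is a suspension.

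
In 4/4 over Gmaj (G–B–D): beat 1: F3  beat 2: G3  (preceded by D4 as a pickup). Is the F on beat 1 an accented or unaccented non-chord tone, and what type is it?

Accented appoggiatura.

The harmony at that moment is G major triad (G, B, D); F3 is not a chord tone.
It is approached by leap down from D4 and left by step up to G3.
Leap in, step out — an appoggiatura.
It falls on the downbeat, so it is accented.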